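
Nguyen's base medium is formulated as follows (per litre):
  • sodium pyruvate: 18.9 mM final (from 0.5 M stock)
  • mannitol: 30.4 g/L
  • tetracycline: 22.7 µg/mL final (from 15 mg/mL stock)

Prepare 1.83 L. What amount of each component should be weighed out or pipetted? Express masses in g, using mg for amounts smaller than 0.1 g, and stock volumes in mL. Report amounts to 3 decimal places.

Scale factor relative to 1 L: 1.83.
sodium pyruvate: C1V1 = C2V2 → 18.9 mM × 1830 mL ÷ 500 mM = 69.174 mL
mannitol: 30.4 g/L × 1.83 L = 55.632 g
tetracycline: V = C2·V2/C1 = 22.7 µg/mL × 1830 mL ÷ 15000 µg/mL = 2.769 mL

sodium pyruvate 69.174 mL; mannitol 55.632 g; tetracycline 2.769 mL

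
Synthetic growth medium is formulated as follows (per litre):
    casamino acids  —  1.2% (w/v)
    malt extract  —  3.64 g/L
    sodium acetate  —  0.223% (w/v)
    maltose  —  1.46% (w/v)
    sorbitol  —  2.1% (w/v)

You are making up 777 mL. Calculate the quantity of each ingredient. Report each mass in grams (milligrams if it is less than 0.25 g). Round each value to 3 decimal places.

casamino acids 9.324 g; malt extract 2.828 g; sodium acetate 1.733 g; maltose 11.344 g; sorbitol 16.317 g

Scale factor relative to 1 L: 0.777.
casamino acids: 1.2 g per 100 mL × 777 mL ÷ 100 = 9.324 g
malt extract: 3.64 g/L × 0.777 L = 2.828 g
sodium acetate: 0.223 g per 100 mL × 777 mL ÷ 100 = 1.733 g
maltose: 1.46% w/v = 14.6 g/L → 14.6 × 0.777 L = 11.344 g
sorbitol: 2.1% w/v = 21 g/L → 21 × 0.777 L = 16.317 g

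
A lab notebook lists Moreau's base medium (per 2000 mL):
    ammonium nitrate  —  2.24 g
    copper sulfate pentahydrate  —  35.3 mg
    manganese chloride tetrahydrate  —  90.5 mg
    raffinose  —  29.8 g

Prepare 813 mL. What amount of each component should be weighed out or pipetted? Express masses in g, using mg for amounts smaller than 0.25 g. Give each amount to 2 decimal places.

ammonium nitrate 0.91 g; copper sulfate pentahydrate 14.35 mg; manganese chloride tetrahydrate 36.79 mg; raffinose 12.11 g

Ratio of target to recipe volume: 813 / 2000 = 0.4065.
ammonium nitrate: 2.24 g × (813 mL / 2000 mL) = 0.91 g
copper sulfate pentahydrate: 35.3 mg × (813 mL / 2000 mL) = 14.35 mg
manganese chloride tetrahydrate: 90.5 mg × (813 mL / 2000 mL) = 36.79 mg
raffinose: 29.8 g × (813 mL / 2000 mL) = 12.11 g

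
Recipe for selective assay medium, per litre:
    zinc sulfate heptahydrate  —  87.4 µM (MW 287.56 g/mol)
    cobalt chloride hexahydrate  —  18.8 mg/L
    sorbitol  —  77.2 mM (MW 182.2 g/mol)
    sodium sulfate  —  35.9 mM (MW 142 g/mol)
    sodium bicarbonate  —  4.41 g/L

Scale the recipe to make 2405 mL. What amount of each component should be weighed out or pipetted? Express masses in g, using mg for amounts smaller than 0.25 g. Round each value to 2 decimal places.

zinc sulfate heptahydrate 60.44 mg; cobalt chloride hexahydrate 45.21 mg; sorbitol 33.83 g; sodium sulfate 12.26 g; sodium bicarbonate 10.61 g

Target volume = 2405 mL = 2.405 L.
zinc sulfate heptahydrate: 87.4 µmol/L × 287.56 g/mol × 2.405 L ÷ 1000 = 60.44 mg
cobalt chloride hexahydrate: 18.8 mg/L × 2.405 L = 45.21 mg
sorbitol: 77.2 mmol/L × 182.2 g/mol × 2.405 L ÷ 1000 = 33.83 g
sodium sulfate: 35.9 mmol/L × 142 g/mol × 2.405 L ÷ 1000 = 12.26 g
sodium bicarbonate: 4.41 g/L × 2.405 L = 10.61 g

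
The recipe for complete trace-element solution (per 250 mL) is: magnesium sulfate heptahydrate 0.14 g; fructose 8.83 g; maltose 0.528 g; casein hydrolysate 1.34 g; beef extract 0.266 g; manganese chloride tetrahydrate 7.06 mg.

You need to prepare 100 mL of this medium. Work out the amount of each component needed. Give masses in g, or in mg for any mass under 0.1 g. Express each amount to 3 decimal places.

magnesium sulfate heptahydrate 56.000 mg; fructose 3.532 g; maltose 0.211 g; casein hydrolysate 0.536 g; beef extract 0.106 g; manganese chloride tetrahydrate 2.824 mg

Ratio of target to recipe volume: 100 / 250 = 0.4.
magnesium sulfate heptahydrate: 0.14 g × (100 mL / 250 mL) = 0.056 g = 56.000 mg
fructose: 8.83 g × (100 mL / 250 mL) = 3.532 g
maltose: 0.528 g × (100 mL / 250 mL) = 0.211 g
casein hydrolysate: 1.34 g × (100 mL / 250 mL) = 0.536 g
beef extract: 0.266 g × (100 mL / 250 mL) = 0.106 g
manganese chloride tetrahydrate: 7.06 mg × (100 mL / 250 mL) = 2.824 mg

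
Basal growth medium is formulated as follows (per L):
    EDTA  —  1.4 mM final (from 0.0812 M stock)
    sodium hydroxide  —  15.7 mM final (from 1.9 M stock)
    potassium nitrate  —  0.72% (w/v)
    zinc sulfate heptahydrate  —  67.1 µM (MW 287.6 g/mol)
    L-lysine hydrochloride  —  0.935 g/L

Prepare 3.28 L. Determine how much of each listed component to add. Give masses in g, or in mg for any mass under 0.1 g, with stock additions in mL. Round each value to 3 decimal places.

EDTA 56.552 mL; sodium hydroxide 27.103 mL; potassium nitrate 23.616 g; zinc sulfate heptahydrate 63.297 mg; L-lysine hydrochloride 3.067 g

Working volume: 3.28 L.
EDTA: dilute stock: 1.4 mM × 3280 mL ÷ 81.2 mM = 56.552 mL
sodium hydroxide: dilute stock: 15.7 mM × 3280 mL ÷ 1900 mM = 27.103 mL
potassium nitrate: 0.72% w/v = 7.2 g/L → 7.2 × 3.28 L = 23.616 g
zinc sulfate heptahydrate: 67.1 µmol/L × 287.6 g/mol × 3.28 L ÷ 1000 = 63.297 mg
L-lysine hydrochloride: 0.935 g/L × 3.28 L = 3.067 g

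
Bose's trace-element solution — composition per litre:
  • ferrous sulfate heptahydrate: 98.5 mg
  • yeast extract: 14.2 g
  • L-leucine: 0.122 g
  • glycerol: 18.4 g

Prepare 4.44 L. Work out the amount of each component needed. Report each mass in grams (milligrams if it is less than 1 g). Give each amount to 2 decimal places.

Scale factor = 4440 mL / 1000 mL = 4.44.
ferrous sulfate heptahydrate: 98.5 mg × (4440 mL / 1000 mL) = 437.34 mg
yeast extract: 14.2 g × (4440 mL / 1000 mL) = 63.05 g
L-leucine: 0.122 g × (4440 mL / 1000 mL) = 0.54168 g = 541.68 mg
glycerol: 18.4 g × (4440 mL / 1000 mL) = 81.70 g

ferrous sulfate heptahydrate 437.34 mg; yeast extract 63.05 g; L-leucine 541.68 mg; glycerol 81.70 g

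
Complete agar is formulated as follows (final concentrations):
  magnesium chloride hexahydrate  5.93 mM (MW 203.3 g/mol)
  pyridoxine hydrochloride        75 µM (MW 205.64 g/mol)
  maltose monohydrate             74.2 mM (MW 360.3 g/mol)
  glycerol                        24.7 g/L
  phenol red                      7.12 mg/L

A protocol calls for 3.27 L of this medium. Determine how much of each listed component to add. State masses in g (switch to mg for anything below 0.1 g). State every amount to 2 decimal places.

Scale factor relative to 1 L: 3.27.
magnesium chloride hexahydrate: 5.93 mmol/L × 203.3 g/mol × 3.27 L ÷ 1000 = 3.94 g
pyridoxine hydrochloride: 75 µmol/L × 205.64 g/mol × 3.27 L ÷ 1000 = 50.43 mg
maltose monohydrate: 74.2 mmol/L × 360.3 g/mol × 3.27 L ÷ 1000 = 87.42 g
glycerol: 24.7 g/L × 3.27 L = 80.77 g
phenol red: 7.12 mg/L × 3.27 L = 23.28 mg

magnesium chloride hexahydrate 3.94 g; pyridoxine hydrochloride 50.43 mg; maltose monohydrate 87.42 g; glycerol 80.77 g; phenol red 23.28 mg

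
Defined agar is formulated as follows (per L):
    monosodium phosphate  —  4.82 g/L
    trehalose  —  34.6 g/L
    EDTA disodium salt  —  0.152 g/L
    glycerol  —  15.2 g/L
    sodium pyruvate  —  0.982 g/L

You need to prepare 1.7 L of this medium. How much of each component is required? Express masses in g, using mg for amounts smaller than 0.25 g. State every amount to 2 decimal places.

monosodium phosphate 8.19 g; trehalose 58.82 g; EDTA disodium salt 0.26 g; glycerol 25.84 g; sodium pyruvate 1.67 g

Working volume: 1.7 L.
monosodium phosphate: 4.82 g/L × 1.7 L = 8.19 g
trehalose: 34.6 g/L × 1.7 L = 58.82 g
EDTA disodium salt: 0.152 g/L × 1.7 L = 0.26 g
glycerol: 15.2 g/L × 1.7 L = 25.84 g
sodium pyruvate: 0.982 g/L × 1.7 L = 1.67 g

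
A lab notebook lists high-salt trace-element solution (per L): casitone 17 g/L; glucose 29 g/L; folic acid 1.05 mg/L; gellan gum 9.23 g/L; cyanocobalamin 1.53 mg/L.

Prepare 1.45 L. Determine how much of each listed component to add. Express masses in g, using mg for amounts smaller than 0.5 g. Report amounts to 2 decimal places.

Working volume: 1.45 L.
casitone: 17 g/L × 1.45 L = 24.65 g
glucose: 29 g/L × 1.45 L = 42.05 g
folic acid: 1.05 mg/L × 1.45 L = 1.52 mg
gellan gum: 9.23 g/L × 1.45 L = 13.38 g
cyanocobalamin: 1.53 mg/L × 1.45 L = 2.22 mg

casitone 24.65 g; glucose 42.05 g; folic acid 1.52 mg; gellan gum 13.38 g; cyanocobalamin 2.22 mg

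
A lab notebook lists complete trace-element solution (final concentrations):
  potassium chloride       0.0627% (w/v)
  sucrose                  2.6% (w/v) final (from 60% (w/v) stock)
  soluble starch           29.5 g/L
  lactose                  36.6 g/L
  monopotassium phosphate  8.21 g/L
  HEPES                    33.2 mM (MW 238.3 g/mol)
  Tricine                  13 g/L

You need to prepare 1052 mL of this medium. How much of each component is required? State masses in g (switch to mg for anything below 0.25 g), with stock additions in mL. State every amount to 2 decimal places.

Working volume: 1052 mL = 1.052 L.
potassium chloride: 0.0627 g per 100 mL × 1052 mL ÷ 100 = 0.66 g
sucrose: C1V1 = C2V2 → 2.6% ÷ 60% × 1052 mL = 45.59 mL
soluble starch: 29.5 g/L × 1.052 L = 31.03 g
lactose: 36.6 g/L × 1.052 L = 38.50 g
monopotassium phosphate: 8.21 g/L × 1.052 L = 8.64 g
HEPES: 33.2 mmol/L × 238.3 g/mol × 1.052 L ÷ 1000 = 8.32 g
Tricine: 13 g/L × 1.052 L = 13.68 g

potassium chloride 0.66 g; sucrose 45.59 mL; soluble starch 31.03 g; lactose 38.50 g; monopotassium phosphate 8.64 g; HEPES 8.32 g; Tricine 13.68 g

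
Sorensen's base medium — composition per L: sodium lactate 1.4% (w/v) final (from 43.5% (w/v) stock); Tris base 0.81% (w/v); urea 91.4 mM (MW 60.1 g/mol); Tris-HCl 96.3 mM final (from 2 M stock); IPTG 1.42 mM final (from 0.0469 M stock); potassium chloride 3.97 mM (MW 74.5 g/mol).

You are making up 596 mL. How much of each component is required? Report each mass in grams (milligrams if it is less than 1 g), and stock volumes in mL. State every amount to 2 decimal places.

sodium lactate 19.18 mL; Tris base 4.83 g; urea 3.27 g; Tris-HCl 28.70 mL; IPTG 18.05 mL; potassium chloride 176.28 mg

Target volume = 596 mL = 0.596 L.
sodium lactate: V = C2·V2/C1 = 1.4% ÷ 43.5% × 596 mL = 19.18 mL
Tris base: 0.81% w/v = 8.1 g/L → 8.1 × 0.596 L = 4.83 g
urea: 91.4 mmol/L × 60.1 g/mol × 0.596 L ÷ 1000 = 3.27 g
Tris-HCl: C1V1 = C2V2 → 96.3 mM × 596 mL ÷ 2000 mM = 28.70 mL
IPTG: dilute stock: 1.42 mM × 596 mL ÷ 46.9 mM = 18.05 mL
potassium chloride: 3.97 mmol/L × 74.5 mg/mmol × 0.596 L = 176.28 mg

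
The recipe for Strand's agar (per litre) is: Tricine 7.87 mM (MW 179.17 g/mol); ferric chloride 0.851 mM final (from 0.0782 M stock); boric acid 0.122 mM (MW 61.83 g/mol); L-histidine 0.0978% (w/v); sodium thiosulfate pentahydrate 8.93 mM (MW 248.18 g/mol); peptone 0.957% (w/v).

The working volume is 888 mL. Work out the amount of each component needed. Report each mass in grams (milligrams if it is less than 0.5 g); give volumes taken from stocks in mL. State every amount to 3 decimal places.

Working volume: 888 mL = 0.888 L.
Tricine: 7.87 mmol/L × 179.17 g/mol × 0.888 L ÷ 1000 = 1.252 g
ferric chloride: V = C2·V2/C1 = 0.851 mM × 888 mL ÷ 78.2 mM = 9.664 mL
boric acid: 0.122 mmol/L × 61.83 mg/mmol × 0.888 L = 6.698 mg
L-histidine: 0.0978 g per 100 mL × 888 mL ÷ 100 = 0.868 g
sodium thiosulfate pentahydrate: 8.93 mmol/L × 248.18 g/mol × 0.888 L ÷ 1000 = 1.968 g
peptone: 0.957 g per 100 mL × 888 mL ÷ 100 = 8.498 g

Tricine 1.252 g; ferric chloride 9.664 mL; boric acid 6.698 mg; L-histidine 0.868 g; sodium thiosulfate pentahydrate 1.968 g; peptone 8.498 g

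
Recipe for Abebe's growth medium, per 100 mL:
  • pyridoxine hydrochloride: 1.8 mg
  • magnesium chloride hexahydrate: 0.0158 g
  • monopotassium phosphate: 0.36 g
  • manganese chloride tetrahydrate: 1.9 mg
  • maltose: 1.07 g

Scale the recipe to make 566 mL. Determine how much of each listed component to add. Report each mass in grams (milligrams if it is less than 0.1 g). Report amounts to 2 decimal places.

pyridoxine hydrochloride 10.19 mg; magnesium chloride hexahydrate 89.43 mg; monopotassium phosphate 2.04 g; manganese chloride tetrahydrate 10.75 mg; maltose 6.06 g

Ratio of target to recipe volume: 566 / 100 = 5.66.
pyridoxine hydrochloride: 1.8 mg × (566 mL / 100 mL) = 10.19 mg
magnesium chloride hexahydrate: 0.0158 g × (566 mL / 100 mL) = 0.089428 g = 89.43 mg
monopotassium phosphate: 0.36 g × (566 mL / 100 mL) = 2.04 g
manganese chloride tetrahydrate: 1.9 mg × (566 mL / 100 mL) = 10.75 mg
maltose: 1.07 g × (566 mL / 100 mL) = 6.06 g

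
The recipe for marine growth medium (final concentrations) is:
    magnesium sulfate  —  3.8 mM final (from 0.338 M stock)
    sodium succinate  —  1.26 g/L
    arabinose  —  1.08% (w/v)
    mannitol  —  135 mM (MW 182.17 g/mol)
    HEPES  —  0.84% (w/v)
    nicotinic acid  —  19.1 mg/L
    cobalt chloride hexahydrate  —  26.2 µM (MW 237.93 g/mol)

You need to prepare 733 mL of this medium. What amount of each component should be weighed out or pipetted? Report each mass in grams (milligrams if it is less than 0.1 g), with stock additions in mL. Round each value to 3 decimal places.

magnesium sulfate 8.241 mL; sodium succinate 0.924 g; arabinose 7.916 g; mannitol 18.027 g; HEPES 6.157 g; nicotinic acid 14.000 mg; cobalt chloride hexahydrate 4.569 mg

Scale factor relative to 1 L: 0.733.
magnesium sulfate: dilute stock: 3.8 mM × 733 mL ÷ 338 mM = 8.241 mL
sodium succinate: 1.26 g/L × 0.733 L = 0.924 g
arabinose: 1.08% w/v = 10.8 g/L → 10.8 × 0.733 L = 7.916 g
mannitol: 135 mmol/L × 182.17 g/mol × 0.733 L ÷ 1000 = 18.027 g
HEPES: 0.84% w/v = 8.4 g/L → 8.4 × 0.733 L = 6.157 g
nicotinic acid: 19.1 mg/L × 0.733 L = 14.000 mg
cobalt chloride hexahydrate: 26.2 µmol/L × 237.93 g/mol × 0.733 L ÷ 1000 = 4.569 mg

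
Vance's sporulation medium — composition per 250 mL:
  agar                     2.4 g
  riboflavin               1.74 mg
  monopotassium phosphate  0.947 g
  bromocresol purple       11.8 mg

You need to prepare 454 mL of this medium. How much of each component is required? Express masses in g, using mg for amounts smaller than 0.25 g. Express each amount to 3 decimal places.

Scale factor = 454 mL / 250 mL = 1.816.
agar: 2.4 g × (454 mL / 250 mL) = 4.358 g
riboflavin: 1.74 mg × (454 mL / 250 mL) = 3.160 mg
monopotassium phosphate: 0.947 g × (454 mL / 250 mL) = 1.720 g
bromocresol purple: 11.8 mg × (454 mL / 250 mL) = 21.429 mg

agar 4.358 g; riboflavin 3.160 mg; monopotassium phosphate 1.720 g; bromocresol purple 21.429 mg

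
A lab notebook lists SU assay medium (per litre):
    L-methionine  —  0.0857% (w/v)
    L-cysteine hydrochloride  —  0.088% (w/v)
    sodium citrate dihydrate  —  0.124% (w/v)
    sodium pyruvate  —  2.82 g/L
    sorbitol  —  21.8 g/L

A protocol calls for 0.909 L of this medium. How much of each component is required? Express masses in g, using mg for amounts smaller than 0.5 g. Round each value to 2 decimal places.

L-methionine 0.78 g; L-cysteine hydrochloride 0.80 g; sodium citrate dihydrate 1.13 g; sodium pyruvate 2.56 g; sorbitol 19.82 g

Scale factor relative to 1 L: 0.909.
L-methionine: 0.0857% w/v = 0.857 g/L → 0.857 × 0.909 L = 0.78 g
L-cysteine hydrochloride: 0.088 g per 100 mL × 909 mL ÷ 100 = 0.80 g
sodium citrate dihydrate: 0.124% w/v = 1.24 g/L → 1.24 × 0.909 L = 1.13 g
sodium pyruvate: 2.82 g/L × 0.909 L = 2.56 g
sorbitol: 21.8 g/L × 0.909 L = 19.82 g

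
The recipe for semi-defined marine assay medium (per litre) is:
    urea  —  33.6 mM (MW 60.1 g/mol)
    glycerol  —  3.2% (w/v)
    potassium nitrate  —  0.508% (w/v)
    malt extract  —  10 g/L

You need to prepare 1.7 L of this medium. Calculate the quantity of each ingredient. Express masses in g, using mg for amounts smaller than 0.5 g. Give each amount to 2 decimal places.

Working volume: 1.7 L.
urea: 33.6 mmol/L × 60.1 g/mol × 1.7 L ÷ 1000 = 3.43 g
glycerol: 3.2% w/v = 32 g/L → 32 × 1.7 L = 54.40 g
potassium nitrate: 0.508% w/v = 5.08 g/L → 5.08 × 1.7 L = 8.64 g
malt extract: 10 g/L × 1.7 L = 17.00 g

urea 3.43 g; glycerol 54.40 g; potassium nitrate 8.64 g; malt extract 17.00 g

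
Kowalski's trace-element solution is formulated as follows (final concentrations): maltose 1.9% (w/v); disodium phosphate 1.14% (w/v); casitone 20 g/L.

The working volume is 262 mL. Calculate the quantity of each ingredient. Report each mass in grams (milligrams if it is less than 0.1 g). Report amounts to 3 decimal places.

Working volume: 262 mL = 0.262 L.
maltose: 1.9% w/v = 19 g/L → 19 × 0.262 L = 4.978 g
disodium phosphate: 1.14% w/v = 11.4 g/L → 11.4 × 0.262 L = 2.987 g
casitone: 20 g/L × 0.262 L = 5.240 g

maltose 4.978 g; disodium phosphate 2.987 g; casitone 5.240 g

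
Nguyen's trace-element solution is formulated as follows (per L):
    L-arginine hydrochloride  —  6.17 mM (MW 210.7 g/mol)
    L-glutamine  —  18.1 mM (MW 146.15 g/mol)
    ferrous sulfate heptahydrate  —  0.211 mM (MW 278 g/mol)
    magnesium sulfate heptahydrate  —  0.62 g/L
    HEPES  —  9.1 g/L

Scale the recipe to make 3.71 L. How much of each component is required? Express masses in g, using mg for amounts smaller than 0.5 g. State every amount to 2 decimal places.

Working volume: 3.71 L.
L-arginine hydrochloride: 6.17 mmol/L × 210.7 g/mol × 3.71 L ÷ 1000 = 4.82 g
L-glutamine: 18.1 mmol/L × 146.15 g/mol × 3.71 L ÷ 1000 = 9.81 g
ferrous sulfate heptahydrate: 0.211 mmol/L × 278 mg/mmol × 3.71 L = 217.62 mg
magnesium sulfate heptahydrate: 0.62 g/L × 3.71 L = 2.30 g
HEPES: 9.1 g/L × 3.71 L = 33.76 g

L-arginine hydrochloride 4.82 g; L-glutamine 9.81 g; ferrous sulfate heptahydrate 217.62 mg; magnesium sulfate heptahydrate 2.30 g; HEPES 33.76 g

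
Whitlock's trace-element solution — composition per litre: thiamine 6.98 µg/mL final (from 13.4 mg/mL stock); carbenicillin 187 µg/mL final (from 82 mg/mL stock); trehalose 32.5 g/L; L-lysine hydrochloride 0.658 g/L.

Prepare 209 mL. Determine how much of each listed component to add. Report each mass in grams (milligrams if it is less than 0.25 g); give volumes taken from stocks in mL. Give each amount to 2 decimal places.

Scale factor relative to 1 L: 0.209.
thiamine: V = C2·V2/C1 = 6.98 µg/mL × 209 mL ÷ 13400 µg/mL = 0.11 mL
carbenicillin: dilute stock: 187 µg/mL × 209 mL ÷ 82000 µg/mL = 0.48 mL
trehalose: 32.5 g/L × 0.209 L = 6.79 g
L-lysine hydrochloride: 0.658 g/L × 0.209 L = 0.137522 g = 137.52 mg

thiamine 0.11 mL; carbenicillin 0.48 mL; trehalose 6.79 g; L-lysine hydrochloride 137.52 mg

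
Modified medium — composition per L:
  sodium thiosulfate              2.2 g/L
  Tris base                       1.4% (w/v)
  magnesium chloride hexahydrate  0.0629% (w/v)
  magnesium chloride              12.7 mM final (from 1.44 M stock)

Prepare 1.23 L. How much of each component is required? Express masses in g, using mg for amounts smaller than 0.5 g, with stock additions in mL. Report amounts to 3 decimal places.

sodium thiosulfate 2.706 g; Tris base 17.220 g; magnesium chloride hexahydrate 0.774 g; magnesium chloride 10.848 mL

Working volume: 1.23 L.
sodium thiosulfate: 2.2 g/L × 1.23 L = 2.706 g
Tris base: 1.4 g per 100 mL × 1230 mL ÷ 100 = 17.220 g
magnesium chloride hexahydrate: 0.0629% w/v = 0.629 g/L → 0.629 × 1.23 L = 0.774 g
magnesium chloride: C1V1 = C2V2 → 12.7 mM × 1230 mL ÷ 1440 mM = 10.848 mL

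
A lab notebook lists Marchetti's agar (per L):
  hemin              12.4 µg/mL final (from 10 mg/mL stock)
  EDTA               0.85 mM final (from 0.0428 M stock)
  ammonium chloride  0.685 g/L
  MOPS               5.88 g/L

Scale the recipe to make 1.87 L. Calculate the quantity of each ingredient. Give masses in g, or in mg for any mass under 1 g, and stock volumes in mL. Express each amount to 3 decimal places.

Working volume: 1.87 L.
hemin: C1V1 = C2V2 → 12.4 µg/mL × 1870 mL ÷ 10000 µg/mL = 2.319 mL
EDTA: C1V1 = C2V2 → 0.85 mM × 1870 mL ÷ 42.8 mM = 37.138 mL
ammonium chloride: 0.685 g/L × 1.87 L = 1.281 g
MOPS: 5.88 g/L × 1.87 L = 10.996 g

hemin 2.319 mL; EDTA 37.138 mL; ammonium chloride 1.281 g; MOPS 10.996 g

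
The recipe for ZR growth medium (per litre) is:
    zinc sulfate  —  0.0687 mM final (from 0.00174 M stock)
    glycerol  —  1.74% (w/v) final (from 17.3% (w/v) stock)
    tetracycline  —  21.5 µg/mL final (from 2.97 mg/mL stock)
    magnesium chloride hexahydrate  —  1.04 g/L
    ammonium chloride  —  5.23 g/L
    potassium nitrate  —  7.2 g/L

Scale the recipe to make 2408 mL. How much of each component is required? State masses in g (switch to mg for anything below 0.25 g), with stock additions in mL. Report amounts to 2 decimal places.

Target volume = 2408 mL = 2.408 L.
zinc sulfate: dilute stock: 0.0687 mM × 2408 mL ÷ 1.74 mM = 95.07 mL
glycerol: C1V1 = C2V2 → 1.74% ÷ 17.3% × 2408 mL = 242.19 mL
tetracycline: V = C2·V2/C1 = 21.5 µg/mL × 2408 mL ÷ 2970 µg/mL = 17.43 mL
magnesium chloride hexahydrate: 1.04 g/L × 2.408 L = 2.50 g
ammonium chloride: 5.23 g/L × 2.408 L = 12.59 g
potassium nitrate: 7.2 g/L × 2.408 L = 17.34 g

zinc sulfate 95.07 mL; glycerol 242.19 mL; tetracycline 17.43 mL; magnesium chloride hexahydrate 2.50 g; ammonium chloride 12.59 g; potassium nitrate 17.34 g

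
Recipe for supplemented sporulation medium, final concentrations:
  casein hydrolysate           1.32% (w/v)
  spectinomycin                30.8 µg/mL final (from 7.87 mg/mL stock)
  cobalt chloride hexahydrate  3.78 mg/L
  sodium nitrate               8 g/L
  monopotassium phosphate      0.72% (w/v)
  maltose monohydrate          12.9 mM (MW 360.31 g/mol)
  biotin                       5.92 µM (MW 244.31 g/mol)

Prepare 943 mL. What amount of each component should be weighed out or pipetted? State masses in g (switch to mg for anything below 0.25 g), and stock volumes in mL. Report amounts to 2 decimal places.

Scale factor relative to 1 L: 0.943.
casein hydrolysate: 1.32% w/v = 13.2 g/L → 13.2 × 0.943 L = 12.45 g
spectinomycin: C1V1 = C2V2 → 30.8 µg/mL × 943 mL ÷ 7870 µg/mL = 3.69 mL
cobalt chloride hexahydrate: 3.78 mg/L × 0.943 L = 3.56 mg
sodium nitrate: 8 g/L × 0.943 L = 7.54 g
monopotassium phosphate: 0.72 g per 100 mL × 943 mL ÷ 100 = 6.79 g
maltose monohydrate: 12.9 mmol/L × 360.31 g/mol × 0.943 L ÷ 1000 = 4.38 g
biotin: 5.92 µmol/L × 244.31 g/mol × 0.943 L ÷ 1000 = 1.36 mg

casein hydrolysate 12.45 g; spectinomycin 3.69 mL; cobalt chloride hexahydrate 3.56 mg; sodium nitrate 7.54 g; monopotassium phosphate 6.79 g; maltose monohydrate 4.38 g; biotin 1.36 mg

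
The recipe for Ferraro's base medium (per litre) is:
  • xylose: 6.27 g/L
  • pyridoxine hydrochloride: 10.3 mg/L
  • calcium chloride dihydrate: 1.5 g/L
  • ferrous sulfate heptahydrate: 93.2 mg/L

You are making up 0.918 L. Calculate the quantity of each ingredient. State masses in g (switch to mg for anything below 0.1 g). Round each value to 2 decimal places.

xylose 5.76 g; pyridoxine hydrochloride 9.46 mg; calcium chloride dihydrate 1.38 g; ferrous sulfate heptahydrate 85.56 mg

Scale factor relative to 1 L: 0.918.
xylose: 6.27 g/L × 0.918 L = 5.76 g
pyridoxine hydrochloride: 10.3 mg/L × 0.918 L = 9.46 mg
calcium chloride dihydrate: 1.5 g/L × 0.918 L = 1.38 g
ferrous sulfate heptahydrate: 93.2 mg/L × 0.918 L = 85.56 mg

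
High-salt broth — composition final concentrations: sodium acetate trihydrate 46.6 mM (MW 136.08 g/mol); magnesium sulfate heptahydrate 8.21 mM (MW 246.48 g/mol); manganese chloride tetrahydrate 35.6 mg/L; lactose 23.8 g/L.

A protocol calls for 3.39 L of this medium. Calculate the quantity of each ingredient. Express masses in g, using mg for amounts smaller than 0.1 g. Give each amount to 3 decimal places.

Scale factor relative to 1 L: 3.39.
sodium acetate trihydrate: 46.6 mmol/L × 136.08 g/mol × 3.39 L ÷ 1000 = 21.497 g
magnesium sulfate heptahydrate: 8.21 mmol/L × 246.48 g/mol × 3.39 L ÷ 1000 = 6.860 g
manganese chloride tetrahydrate: 35.6 mg/L × 3.39 L = 120.684 mg = 0.121 g
lactose: 23.8 g/L × 3.39 L = 80.682 g

sodium acetate trihydrate 21.497 g; magnesium sulfate heptahydrate 6.860 g; manganese chloride tetrahydrate 0.121 g; lactose 80.682 g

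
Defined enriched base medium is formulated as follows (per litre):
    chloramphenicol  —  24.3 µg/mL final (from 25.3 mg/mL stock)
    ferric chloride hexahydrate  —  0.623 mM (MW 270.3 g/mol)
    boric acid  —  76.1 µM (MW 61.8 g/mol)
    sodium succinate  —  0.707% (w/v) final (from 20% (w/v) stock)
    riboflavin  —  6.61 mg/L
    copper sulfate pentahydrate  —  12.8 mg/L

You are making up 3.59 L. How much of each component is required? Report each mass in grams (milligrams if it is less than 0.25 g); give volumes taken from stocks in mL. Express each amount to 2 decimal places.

chloramphenicol 3.45 mL; ferric chloride hexahydrate 0.60 g; boric acid 16.88 mg; sodium succinate 126.91 mL; riboflavin 23.73 mg; copper sulfate pentahydrate 45.95 mg

Scale factor relative to 1 L: 3.59.
chloramphenicol: dilute stock: 24.3 µg/mL × 3590 mL ÷ 25300 µg/mL = 3.45 mL
ferric chloride hexahydrate: 0.623 mmol/L × 270.3 g/mol × 3.59 L ÷ 1000 = 0.60 g
boric acid: 76.1 µmol/L × 61.8 g/mol × 3.59 L ÷ 1000 = 16.88 mg
sodium succinate: V = C2·V2/C1 = 0.707% ÷ 20% × 3590 mL = 126.91 mL
riboflavin: 6.61 mg/L × 3.59 L = 23.73 mg
copper sulfate pentahydrate: 12.8 mg/L × 3.59 L = 45.95 mg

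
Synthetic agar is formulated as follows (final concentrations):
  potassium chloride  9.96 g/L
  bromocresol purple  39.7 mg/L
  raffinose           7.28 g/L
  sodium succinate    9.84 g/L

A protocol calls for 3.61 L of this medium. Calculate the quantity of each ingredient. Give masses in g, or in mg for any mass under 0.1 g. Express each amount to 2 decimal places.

Working volume: 3.61 L.
potassium chloride: 9.96 g/L × 3.61 L = 35.96 g
bromocresol purple: 39.7 mg/L × 3.61 L = 143.317 mg = 0.14 g
raffinose: 7.28 g/L × 3.61 L = 26.28 g
sodium succinate: 9.84 g/L × 3.61 L = 35.52 g

potassium chloride 35.96 g; bromocresol purple 0.14 g; raffinose 26.28 g; sodium succinate 35.52 g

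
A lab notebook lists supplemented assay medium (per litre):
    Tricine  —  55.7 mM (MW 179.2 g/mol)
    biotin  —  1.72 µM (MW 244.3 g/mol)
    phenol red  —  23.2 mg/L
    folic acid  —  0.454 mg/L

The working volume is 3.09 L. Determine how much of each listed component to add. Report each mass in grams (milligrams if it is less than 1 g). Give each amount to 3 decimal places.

Tricine 30.843 g; biotin 1.298 mg; phenol red 71.688 mg; folic acid 1.403 mg

Scale factor relative to 1 L: 3.09.
Tricine: 55.7 mmol/L × 179.2 g/mol × 3.09 L ÷ 1000 = 30.843 g
biotin: 1.72 µmol/L × 244.3 g/mol × 3.09 L ÷ 1000 = 1.298 mg
phenol red: 23.2 mg/L × 3.09 L = 71.688 mg
folic acid: 0.454 mg/L × 3.09 L = 1.403 mg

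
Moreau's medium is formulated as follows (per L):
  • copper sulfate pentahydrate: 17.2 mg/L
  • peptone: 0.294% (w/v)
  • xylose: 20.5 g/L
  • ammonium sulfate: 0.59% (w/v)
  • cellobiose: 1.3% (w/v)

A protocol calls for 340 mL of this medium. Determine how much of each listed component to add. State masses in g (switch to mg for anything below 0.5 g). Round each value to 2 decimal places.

copper sulfate pentahydrate 5.85 mg; peptone 1.00 g; xylose 6.97 g; ammonium sulfate 2.01 g; cellobiose 4.42 g

Working volume: 340 mL = 0.34 L.
copper sulfate pentahydrate: 17.2 mg/L × 0.34 L = 5.85 mg
peptone: 0.294% w/v = 2.94 g/L → 2.94 × 0.34 L = 1.00 g
xylose: 20.5 g/L × 0.34 L = 6.97 g
ammonium sulfate: 0.59 g per 100 mL × 340 mL ÷ 100 = 2.01 g
cellobiose: 1.3% w/v = 13 g/L → 13 × 0.34 L = 4.42 g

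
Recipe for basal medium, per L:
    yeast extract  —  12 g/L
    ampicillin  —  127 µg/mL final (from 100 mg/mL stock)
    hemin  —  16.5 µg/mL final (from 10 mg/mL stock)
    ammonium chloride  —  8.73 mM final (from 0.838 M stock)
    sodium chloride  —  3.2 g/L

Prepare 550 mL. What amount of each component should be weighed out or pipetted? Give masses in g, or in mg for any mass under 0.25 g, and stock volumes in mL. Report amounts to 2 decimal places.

yeast extract 6.60 g; ampicillin 0.70 mL; hemin 0.91 mL; ammonium chloride 5.73 mL; sodium chloride 1.76 g

Target volume = 550 mL = 0.55 L.
yeast extract: 12 g/L × 0.55 L = 6.60 g
ampicillin: dilute stock: 127 µg/mL × 550 mL ÷ 100000 µg/mL = 0.70 mL
hemin: dilute stock: 16.5 µg/mL × 550 mL ÷ 10000 µg/mL = 0.91 mL
ammonium chloride: C1V1 = C2V2 → 8.73 mM × 550 mL ÷ 838 mM = 5.73 mL
sodium chloride: 3.2 g/L × 0.55 L = 1.76 g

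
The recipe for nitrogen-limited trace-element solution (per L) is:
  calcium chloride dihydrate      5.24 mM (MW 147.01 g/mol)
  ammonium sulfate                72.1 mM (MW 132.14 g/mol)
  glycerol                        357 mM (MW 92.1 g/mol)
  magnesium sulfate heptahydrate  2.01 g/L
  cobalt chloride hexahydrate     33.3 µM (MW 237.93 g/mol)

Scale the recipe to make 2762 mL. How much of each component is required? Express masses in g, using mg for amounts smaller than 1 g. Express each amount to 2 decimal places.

calcium chloride dihydrate 2.13 g; ammonium sulfate 26.31 g; glycerol 90.81 g; magnesium sulfate heptahydrate 5.55 g; cobalt chloride hexahydrate 21.88 mg

Working volume: 2762 mL = 2.762 L.
calcium chloride dihydrate: 5.24 mmol/L × 147.01 g/mol × 2.762 L ÷ 1000 = 2.13 g
ammonium sulfate: 72.1 mmol/L × 132.14 g/mol × 2.762 L ÷ 1000 = 26.31 g
glycerol: 357 mmol/L × 92.1 g/mol × 2.762 L ÷ 1000 = 90.81 g
magnesium sulfate heptahydrate: 2.01 g/L × 2.762 L = 5.55 g
cobalt chloride hexahydrate: 33.3 µmol/L × 237.93 g/mol × 2.762 L ÷ 1000 = 21.88 mg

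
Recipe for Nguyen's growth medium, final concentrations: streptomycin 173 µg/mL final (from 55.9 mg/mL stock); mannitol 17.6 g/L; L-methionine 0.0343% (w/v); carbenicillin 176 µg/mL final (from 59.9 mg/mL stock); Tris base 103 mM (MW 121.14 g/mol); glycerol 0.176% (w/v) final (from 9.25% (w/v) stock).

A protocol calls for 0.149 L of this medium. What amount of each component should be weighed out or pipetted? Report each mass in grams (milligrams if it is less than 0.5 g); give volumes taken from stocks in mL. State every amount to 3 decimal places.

Working volume: 0.149 L.
streptomycin: C1V1 = C2V2 → 173 µg/mL × 149 mL ÷ 55900 µg/mL = 0.461 mL
mannitol: 17.6 g/L × 0.149 L = 2.622 g
L-methionine: 0.0343% w/v = 0.343 g/L → 0.343 × 0.149 L = 0.051107 g = 51.107 mg
carbenicillin: C1V1 = C2V2 → 176 µg/mL × 149 mL ÷ 59900 µg/mL = 0.438 mL
Tris base: 103 mmol/L × 121.14 g/mol × 0.149 L ÷ 1000 = 1.859 g
glycerol: V = C2·V2/C1 = 0.176% ÷ 9.25% × 149 mL = 2.835 mL

streptomycin 0.461 mL; mannitol 2.622 g; L-methionine 51.107 mg; carbenicillin 0.438 mL; Tris base 1.859 g; glycerol 2.835 mL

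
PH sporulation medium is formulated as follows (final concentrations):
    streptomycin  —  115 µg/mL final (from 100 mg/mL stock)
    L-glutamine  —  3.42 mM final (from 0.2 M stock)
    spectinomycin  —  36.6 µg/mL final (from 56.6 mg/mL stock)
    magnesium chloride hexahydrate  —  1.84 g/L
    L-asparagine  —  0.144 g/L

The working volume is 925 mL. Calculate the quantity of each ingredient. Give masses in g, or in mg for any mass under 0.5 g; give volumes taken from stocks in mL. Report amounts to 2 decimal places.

Scale factor relative to 1 L: 0.925.
streptomycin: V = C2·V2/C1 = 115 µg/mL × 925 mL ÷ 100000 µg/mL = 1.06 mL
L-glutamine: V = C2·V2/C1 = 3.42 mM × 925 mL ÷ 200 mM = 15.82 mL
spectinomycin: dilute stock: 36.6 µg/mL × 925 mL ÷ 56600 µg/mL = 0.60 mL
magnesium chloride hexahydrate: 1.84 g/L × 0.925 L = 1.70 g
L-asparagine: 0.144 g/L × 0.925 L = 0.1332 g = 133.20 mg

streptomycin 1.06 mL; L-glutamine 15.82 mL; spectinomycin 0.60 mL; magnesium chloride hexahydrate 1.70 g; L-asparagine 133.20 mg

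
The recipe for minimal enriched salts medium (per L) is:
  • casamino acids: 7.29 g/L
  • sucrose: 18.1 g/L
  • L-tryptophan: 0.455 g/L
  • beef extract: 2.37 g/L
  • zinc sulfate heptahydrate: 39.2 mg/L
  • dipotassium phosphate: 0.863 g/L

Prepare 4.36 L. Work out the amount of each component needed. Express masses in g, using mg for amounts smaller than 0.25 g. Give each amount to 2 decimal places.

casamino acids 31.78 g; sucrose 78.92 g; L-tryptophan 1.98 g; beef extract 10.33 g; zinc sulfate heptahydrate 170.91 mg; dipotassium phosphate 3.76 g

Working volume: 4.36 L.
casamino acids: 7.29 g/L × 4.36 L = 31.78 g
sucrose: 18.1 g/L × 4.36 L = 78.92 g
L-tryptophan: 0.455 g/L × 4.36 L = 1.98 g
beef extract: 2.37 g/L × 4.36 L = 10.33 g
zinc sulfate heptahydrate: 39.2 mg/L × 4.36 L = 170.91 mg
dipotassium phosphate: 0.863 g/L × 4.36 L = 3.76 g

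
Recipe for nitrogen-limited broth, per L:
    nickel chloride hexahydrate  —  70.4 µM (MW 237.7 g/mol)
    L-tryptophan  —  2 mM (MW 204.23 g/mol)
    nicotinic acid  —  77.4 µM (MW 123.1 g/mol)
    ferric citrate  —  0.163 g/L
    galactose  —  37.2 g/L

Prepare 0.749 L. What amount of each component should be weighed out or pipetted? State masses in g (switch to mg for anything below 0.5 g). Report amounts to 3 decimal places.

nickel chloride hexahydrate 12.534 mg; L-tryptophan 305.937 mg; nicotinic acid 7.136 mg; ferric citrate 122.087 mg; galactose 27.863 g

Scale factor relative to 1 L: 0.749.
nickel chloride hexahydrate: 70.4 µmol/L × 237.7 g/mol × 0.749 L ÷ 1000 = 12.534 mg
L-tryptophan: 2 mmol/L × 204.23 mg/mmol × 0.749 L = 305.937 mg
nicotinic acid: 77.4 µmol/L × 123.1 g/mol × 0.749 L ÷ 1000 = 7.136 mg
ferric citrate: 0.163 g/L × 0.749 L = 0.122087 g = 122.087 mg
galactose: 37.2 g/L × 0.749 L = 27.863 g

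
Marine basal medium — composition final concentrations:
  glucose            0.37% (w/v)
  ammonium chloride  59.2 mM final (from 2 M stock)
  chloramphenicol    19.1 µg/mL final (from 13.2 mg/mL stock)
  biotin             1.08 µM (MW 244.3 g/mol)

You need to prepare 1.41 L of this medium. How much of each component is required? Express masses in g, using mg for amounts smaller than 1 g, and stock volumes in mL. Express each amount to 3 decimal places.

glucose 5.217 g; ammonium chloride 41.736 mL; chloramphenicol 2.040 mL; biotin 0.372 mg

Scale factor relative to 1 L: 1.41.
glucose: 0.37 g per 100 mL × 1410 mL ÷ 100 = 5.217 g
ammonium chloride: dilute stock: 59.2 mM × 1410 mL ÷ 2000 mM = 41.736 mL
chloramphenicol: V = C2·V2/C1 = 19.1 µg/mL × 1410 mL ÷ 13200 µg/mL = 2.040 mL
biotin: 1.08 µmol/L × 244.3 g/mol × 1.41 L ÷ 1000 = 0.372 mg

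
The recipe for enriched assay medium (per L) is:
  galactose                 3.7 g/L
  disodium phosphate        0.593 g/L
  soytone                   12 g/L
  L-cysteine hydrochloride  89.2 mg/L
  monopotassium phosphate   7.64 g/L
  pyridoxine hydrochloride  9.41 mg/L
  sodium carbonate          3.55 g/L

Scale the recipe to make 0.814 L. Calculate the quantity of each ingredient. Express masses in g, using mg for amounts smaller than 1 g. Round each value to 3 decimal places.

galactose 3.012 g; disodium phosphate 482.702 mg; soytone 9.768 g; L-cysteine hydrochloride 72.609 mg; monopotassium phosphate 6.219 g; pyridoxine hydrochloride 7.660 mg; sodium carbonate 2.890 g

Working volume: 0.814 L.
galactose: 3.7 g/L × 0.814 L = 3.012 g
disodium phosphate: 0.593 g/L × 0.814 L = 0.482702 g = 482.702 mg
soytone: 12 g/L × 0.814 L = 9.768 g
L-cysteine hydrochloride: 89.2 mg/L × 0.814 L = 72.609 mg
monopotassium phosphate: 7.64 g/L × 0.814 L = 6.219 g
pyridoxine hydrochloride: 9.41 mg/L × 0.814 L = 7.660 mg
sodium carbonate: 3.55 g/L × 0.814 L = 2.890 g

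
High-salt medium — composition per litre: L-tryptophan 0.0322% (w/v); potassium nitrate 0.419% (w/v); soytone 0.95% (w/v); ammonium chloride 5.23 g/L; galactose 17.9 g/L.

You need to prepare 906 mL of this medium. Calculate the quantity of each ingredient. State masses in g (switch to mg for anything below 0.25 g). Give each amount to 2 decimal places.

L-tryptophan 0.29 g; potassium nitrate 3.80 g; soytone 8.61 g; ammonium chloride 4.74 g; galactose 16.22 g

Target volume = 906 mL = 0.906 L.
L-tryptophan: 0.0322% w/v = 0.322 g/L → 0.322 × 0.906 L = 0.29 g
potassium nitrate: 0.419% w/v = 4.19 g/L → 4.19 × 0.906 L = 3.80 g
soytone: 0.95% w/v = 9.5 g/L → 9.5 × 0.906 L = 8.61 g
ammonium chloride: 5.23 g/L × 0.906 L = 4.74 g
galactose: 17.9 g/L × 0.906 L = 16.22 g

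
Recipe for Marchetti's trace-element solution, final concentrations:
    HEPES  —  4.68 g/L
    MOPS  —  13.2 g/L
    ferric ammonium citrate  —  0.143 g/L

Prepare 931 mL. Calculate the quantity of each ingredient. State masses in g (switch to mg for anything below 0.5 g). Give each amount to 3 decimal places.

Working volume: 931 mL = 0.931 L.
HEPES: 4.68 g/L × 0.931 L = 4.357 g
MOPS: 13.2 g/L × 0.931 L = 12.289 g
ferric ammonium citrate: 0.143 g/L × 0.931 L = 0.133133 g = 133.133 mg

HEPES 4.357 g; MOPS 12.289 g; ferric ammonium citrate 133.133 mg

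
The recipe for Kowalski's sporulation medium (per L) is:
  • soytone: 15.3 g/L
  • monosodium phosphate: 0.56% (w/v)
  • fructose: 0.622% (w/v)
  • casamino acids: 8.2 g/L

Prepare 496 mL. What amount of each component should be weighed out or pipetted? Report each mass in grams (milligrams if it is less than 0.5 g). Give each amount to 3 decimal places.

soytone 7.589 g; monosodium phosphate 2.778 g; fructose 3.085 g; casamino acids 4.067 g

Scale factor relative to 1 L: 0.496.
soytone: 15.3 g/L × 0.496 L = 7.589 g
monosodium phosphate: 0.56 g per 100 mL × 496 mL ÷ 100 = 2.778 g
fructose: 0.622 g per 100 mL × 496 mL ÷ 100 = 3.085 g
casamino acids: 8.2 g/L × 0.496 L = 4.067 g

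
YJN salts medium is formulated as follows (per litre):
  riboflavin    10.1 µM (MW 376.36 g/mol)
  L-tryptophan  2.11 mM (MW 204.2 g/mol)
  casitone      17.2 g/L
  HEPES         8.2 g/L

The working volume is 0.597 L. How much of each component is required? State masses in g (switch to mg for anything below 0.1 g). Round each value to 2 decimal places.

riboflavin 2.27 mg; L-tryptophan 0.26 g; casitone 10.27 g; HEPES 4.90 g

Working volume: 0.597 L.
riboflavin: 10.1 µmol/L × 376.36 g/mol × 0.597 L ÷ 1000 = 2.27 mg
L-tryptophan: 2.11 mmol/L × 204.2 g/mol × 0.597 L ÷ 1000 = 0.26 g
casitone: 17.2 g/L × 0.597 L = 10.27 g
HEPES: 8.2 g/L × 0.597 L = 4.90 g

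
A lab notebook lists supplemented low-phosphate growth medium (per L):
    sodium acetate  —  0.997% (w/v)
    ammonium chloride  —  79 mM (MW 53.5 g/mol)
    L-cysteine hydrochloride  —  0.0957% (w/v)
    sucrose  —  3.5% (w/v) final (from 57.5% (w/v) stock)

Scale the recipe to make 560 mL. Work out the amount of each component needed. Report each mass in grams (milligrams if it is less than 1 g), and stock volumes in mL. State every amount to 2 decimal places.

Target volume = 560 mL = 0.56 L.
sodium acetate: 0.997 g per 100 mL × 560 mL ÷ 100 = 5.58 g
ammonium chloride: 79 mmol/L × 53.5 g/mol × 0.56 L ÷ 1000 = 2.37 g
L-cysteine hydrochloride: 0.0957% w/v = 0.957 g/L → 0.957 × 0.56 L = 0.53592 g = 535.92 mg
sucrose: dilute stock: 3.5% ÷ 57.5% × 560 mL = 34.09 mL

sodium acetate 5.58 g; ammonium chloride 2.37 g; L-cysteine hydrochloride 535.92 mg; sucrose 34.09 mL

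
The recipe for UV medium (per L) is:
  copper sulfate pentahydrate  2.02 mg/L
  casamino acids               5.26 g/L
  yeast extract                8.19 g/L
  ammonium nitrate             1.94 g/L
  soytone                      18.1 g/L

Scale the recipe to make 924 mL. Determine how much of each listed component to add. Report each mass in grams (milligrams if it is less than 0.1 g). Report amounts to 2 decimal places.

copper sulfate pentahydrate 1.87 mg; casamino acids 4.86 g; yeast extract 7.57 g; ammonium nitrate 1.79 g; soytone 16.72 g

Working volume: 924 mL = 0.924 L.
copper sulfate pentahydrate: 2.02 mg/L × 0.924 L = 1.87 mg
casamino acids: 5.26 g/L × 0.924 L = 4.86 g
yeast extract: 8.19 g/L × 0.924 L = 7.57 g
ammonium nitrate: 1.94 g/L × 0.924 L = 1.79 g
soytone: 18.1 g/L × 0.924 L = 16.72 g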